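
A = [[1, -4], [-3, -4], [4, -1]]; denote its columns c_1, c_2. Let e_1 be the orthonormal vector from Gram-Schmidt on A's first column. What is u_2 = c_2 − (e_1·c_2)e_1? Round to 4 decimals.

u_2 = (-4.1538, -3.5385, -1.6154)

e_1 = c_1/‖c_1‖ = (1, -3, 4)/5.0990 = (0.1961, -0.5883, 0.7845).
r_{12} = e_1·c_2 = 0.7845.
u_2 = c_2 − 0.7845·e_1 = (-4.1538, -3.5385, -1.6154).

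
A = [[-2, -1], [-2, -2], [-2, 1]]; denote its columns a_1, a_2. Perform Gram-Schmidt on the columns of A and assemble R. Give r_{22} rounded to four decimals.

r_{22} = 2.1602

a_1 = (-2, -2, -2); ‖a_1‖ = 3.4641, so q_1 = (-0.5774, -0.5774, -0.5774).
q_1·a_2 = (-0.5774)·(-1) + (-0.5774)·(-2) + (-0.5774)·1 = 1.1547.
u_2 = a_2 − 1.1547·q_1 = (-0.3333, -1.3333, 1.6667).
r_{22} = ‖u_2‖ = 2.1602.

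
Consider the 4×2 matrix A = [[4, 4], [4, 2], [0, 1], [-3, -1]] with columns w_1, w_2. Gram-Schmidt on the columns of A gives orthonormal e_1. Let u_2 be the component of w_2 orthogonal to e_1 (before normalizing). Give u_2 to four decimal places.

u_2 = (1.3659, -0.6341, 1.0000, 0.9756)

w_1 = (4, 4, 0, -3); ‖w_1‖ = 6.4031, so e_1 = (0.6247, 0.6247, 0.0000, -0.4685).
e_1·w_2 = 0.6247·4 + 0.6247·2 + 0.0000·1 + (-0.4685)·(-1) = 4.2167.
u_2 = w_2 − 4.2167·e_1 = (1.3659, -0.6341, 1.0000, 0.9756).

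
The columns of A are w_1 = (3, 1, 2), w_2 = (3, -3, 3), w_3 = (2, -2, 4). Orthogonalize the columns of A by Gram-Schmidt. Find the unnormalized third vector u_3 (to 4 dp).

q_1 = w_1/‖w_1‖ = (3, 1, 2)/3.7417 = (0.8018, 0.2673, 0.5345).
r_{12} = q_1·w_2 = 3.2071.
u_2 = w_2 − 3.2071·q_1 = (0.4286, -3.8571, 1.2857).
‖u_2‖ = 4.0883, so q_2 = (0.1048, -0.9435, 0.3145).
r_{13} = q_1·w_3 = 3.2071; r_{23} = q_2·w_3 = 3.3545.
u_3 = w_3 − 3.2071·q_1 − 3.3545·q_2 = (-0.9231, 0.3077, 1.2308).

u_3 = (-0.9231, 0.3077, 1.2308)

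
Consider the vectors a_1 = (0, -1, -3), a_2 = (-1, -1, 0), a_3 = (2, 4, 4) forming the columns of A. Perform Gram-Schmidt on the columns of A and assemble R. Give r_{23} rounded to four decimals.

r_{23} = -3.1921

a_1 = (0, -1, -3); ‖a_1‖ = 3.1623, so e_1 = (0.0000, -0.3162, -0.9487).
e_1·a_2 = 0.0000·(-1) + (-0.3162)·(-1) + (-0.9487)·0 = 0.3162.
u_2 = a_2 − 0.3162·e_1 = (-1.0000, -0.9000, 0.3000).
‖u_2‖ = 1.3784, so e_2 = (-0.7255, -0.6529, 0.2176).
r_{23} = e_2·a_3 = -3.1921.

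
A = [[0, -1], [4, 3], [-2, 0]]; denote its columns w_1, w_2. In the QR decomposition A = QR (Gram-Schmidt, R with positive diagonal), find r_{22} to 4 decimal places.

r_{22} = 1.6733

q_1 = w_1/‖w_1‖ = (0, 4, -2)/4.4721 = (0.0000, 0.8944, -0.4472).
r_{12} = q_1·w_2 = 2.6833.
u_2 = w_2 − 2.6833·q_1 = (-1.0000, 0.6000, 1.2000).
r_{22} = ‖u_2‖ = 1.6733.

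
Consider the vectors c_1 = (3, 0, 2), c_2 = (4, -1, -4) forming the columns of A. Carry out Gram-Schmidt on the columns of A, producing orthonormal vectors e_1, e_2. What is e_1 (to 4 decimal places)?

c_1 = (3, 0, 2); ‖c_1‖ = 3.6056, so e_1 = (0.8321, 0.0000, 0.5547).

e_1 = (0.8321, 0.0000, 0.5547)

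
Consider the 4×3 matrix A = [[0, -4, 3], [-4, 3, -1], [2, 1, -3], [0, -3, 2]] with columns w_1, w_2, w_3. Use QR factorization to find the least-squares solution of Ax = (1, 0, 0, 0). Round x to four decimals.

x = (-0.1542, -0.2746, -0.1695)

q_1 = w_1/‖w_1‖ = (0, -4, 2, 0)/4.4721 = (0.0000, -0.8944, 0.4472, 0.0000).
r_{12} = q_1·w_2 = -2.2361.
u_2 = w_2 + 2.2361·q_1 = (-4.0000, 1.0000, 2.0000, -3.0000).
‖u_2‖ = 5.4772, so q_2 = (-0.7303, 0.1826, 0.3651, -0.5477).
r_{13} = q_1·w_3 = -0.4472; r_{23} = q_2·w_3 = -4.5644.
u_3 = w_3 + 0.4472·q_1 + 4.5644·q_2 = (-0.3333, -0.5667, -1.1333, -0.5000).
‖u_3‖ = 1.4024, so q_3 = (-0.2377, -0.4041, -0.8082, -0.3565).
Qᵀb = (0.0000, -0.7303, -0.2377).
Back-substitute: x_3 = -0.2377/1.4024 = -0.1695.
x_2 = (-0.7303 + 4.5644·(-0.1695))/5.4772 = -0.2746.
x_1 = (0.0000 + 2.2361·(-0.2746) + 0.4472·(-0.1695))/4.4721 = -0.1542.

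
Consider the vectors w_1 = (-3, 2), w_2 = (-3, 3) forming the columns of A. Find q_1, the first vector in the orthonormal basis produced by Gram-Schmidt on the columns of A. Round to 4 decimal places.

w_1 = (-3, 2); ‖w_1‖ = 3.6056, so q_1 = (-0.8321, 0.5547).

q_1 = (-0.8321, 0.5547)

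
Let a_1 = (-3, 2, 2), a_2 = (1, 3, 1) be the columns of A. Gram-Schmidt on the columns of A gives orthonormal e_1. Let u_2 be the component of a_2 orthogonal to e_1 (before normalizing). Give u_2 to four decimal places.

u_2 = (1.8824, 2.4118, 0.4118)

a_1 = (-3, 2, 2); ‖a_1‖ = 4.1231, so e_1 = (-0.7276, 0.4851, 0.4851).
e_1·a_2 = (-0.7276)·1 + 0.4851·3 + 0.4851·1 = 1.2127.
u_2 = a_2 − 1.2127·e_1 = (1.8824, 2.4118, 0.4118).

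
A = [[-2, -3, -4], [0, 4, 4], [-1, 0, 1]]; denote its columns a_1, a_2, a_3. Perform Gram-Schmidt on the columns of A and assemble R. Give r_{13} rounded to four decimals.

a_1 = (-2, 0, -1); ‖a_1‖ = 2.2361, so e_1 = (-0.8944, 0.0000, -0.4472).
r_{13} = e_1·a_3 = 3.1305.

r_{13} = 3.1305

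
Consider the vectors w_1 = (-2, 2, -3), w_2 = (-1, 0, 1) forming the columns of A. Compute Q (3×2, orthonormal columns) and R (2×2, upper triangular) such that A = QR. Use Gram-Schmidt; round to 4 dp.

w_1 = (-2, 2, -3); ‖w_1‖ = 4.1231, so q_1 = (-0.4851, 0.4851, -0.7276).
q_1·w_2 = (-0.4851)·(-1) + 0.4851·0 + (-0.7276)·1 = -0.2425.
u_2 = w_2 + 0.2425·q_1 = (-1.1176, 0.1176, 0.8235).
‖u_2‖ = 1.3933, so q_2 = (-0.8022, 0.0844, 0.5911).

Q = [[-0.4851, -0.8022], [0.4851, 0.0844], [-0.7276, 0.5911]], R = [[4.1231, -0.2425], [0.0000, 1.3933]]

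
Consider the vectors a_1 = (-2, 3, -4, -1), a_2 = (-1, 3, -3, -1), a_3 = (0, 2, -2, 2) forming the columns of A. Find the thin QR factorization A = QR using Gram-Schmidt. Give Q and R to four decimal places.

Q = [[-0.3651, 0.6708, 0.1890], [0.5477, 0.6708, 0.1890], [-0.7303, 0.2236, -0.1890], [-0.1826, -0.2236, 0.9449]], R = [[5.4772, 4.3818, 2.1909], [0.0000, 0.8944, 0.4472], [0.0000, 0.0000, 2.6458]]

a_1 = (-2, 3, -4, -1); ‖a_1‖ = 5.4772, so q_1 = (-0.3651, 0.5477, -0.7303, -0.1826).
q_1·a_2 = (-0.3651)·(-1) + 0.5477·3 + (-0.7303)·(-3) + (-0.1826)·(-1) = 4.3818.
u_2 = a_2 − 4.3818·q_1 = (0.6000, 0.6000, 0.2000, -0.2000).
‖u_2‖ = 0.8944, so q_2 = (0.6708, 0.6708, 0.2236, -0.2236).
q_1·a_3 = (-0.3651)·0 + 0.5477·2 + (-0.7303)·(-2) + (-0.1826)·2 = 2.1909; q_2·a_3 = 0.6708·0 + 0.6708·2 + 0.2236·(-2) + (-0.2236)·2 = 0.4472.
u_3 = a_3 − 2.1909·q_1 − 0.4472·q_2 = (0.5000, 0.5000, -0.5000, 2.5000).
‖u_3‖ = 2.6458, so q_3 = (0.1890, 0.1890, -0.1890, 0.9449).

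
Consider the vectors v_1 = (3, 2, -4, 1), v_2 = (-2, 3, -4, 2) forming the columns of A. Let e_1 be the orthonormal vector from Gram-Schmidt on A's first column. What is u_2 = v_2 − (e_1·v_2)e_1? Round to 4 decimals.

e_1 = v_1/‖v_1‖ = (3, 2, -4, 1)/5.4772 = (0.5477, 0.3651, -0.7303, 0.1826).
r_{12} = e_1·v_2 = 3.2863.
u_2 = v_2 − 3.2863·e_1 = (-3.8000, 1.8000, -1.6000, 1.4000).

u_2 = (-3.8000, 1.8000, -1.6000, 1.4000)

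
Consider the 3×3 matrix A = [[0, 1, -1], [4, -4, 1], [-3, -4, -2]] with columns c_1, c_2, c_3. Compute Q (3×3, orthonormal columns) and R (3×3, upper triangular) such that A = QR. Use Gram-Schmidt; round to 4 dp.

Q = [[0.0000, 0.1758, -0.9844], [0.8000, -0.5907, -0.1055], [-0.6000, -0.7875, -0.1406]], R = [[5.0000, -0.8000, 2.0000], [0.0000, 5.6886, 0.8086], [0.0000, 0.0000, 1.1602]]

e_1 = c_1/‖c_1‖ = (0, 4, -3)/5.0000 = (0.0000, 0.8000, -0.6000).
r_{12} = e_1·c_2 = -0.8000.
u_2 = c_2 + 0.8000·e_1 = (1.0000, -3.3600, -4.4800).
‖u_2‖ = 5.6886, so e_2 = (0.1758, -0.5907, -0.7875).
r_{13} = e_1·c_3 = 2.0000; r_{23} = e_2·c_3 = 0.8086.
u_3 = c_3 − 2.0000·e_1 − 0.8086·e_2 = (-1.1422, -0.1224, -0.1632).
‖u_3‖ = 1.1602, so e_3 = (-0.9844, -0.1055, -0.1406).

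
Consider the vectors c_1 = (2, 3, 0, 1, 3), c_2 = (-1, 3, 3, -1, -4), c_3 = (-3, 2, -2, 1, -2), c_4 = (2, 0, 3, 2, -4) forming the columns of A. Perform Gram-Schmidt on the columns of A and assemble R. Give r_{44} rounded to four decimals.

r_{44} = 4.1064

c_1 = (2, 3, 0, 1, 3); ‖c_1‖ = 4.7958, so q_1 = (0.4170, 0.6255, 0.0000, 0.2085, 0.6255).
q_1·c_2 = 0.4170·(-1) + 0.6255·3 + 0.0000·3 + 0.2085·(-1) + 0.6255·(-4) = -1.2511.
u_2 = c_2 + 1.2511·q_1 = (-0.4783, 3.7826, 3.0000, -0.7391, -3.2174).
‖u_2‖ = 5.8681, so q_2 = (-0.0815, 0.6446, 0.5112, -0.1260, -0.5483).
q_1·c_3 = 0.4170·(-3) + 0.6255·2 + 0.0000·(-2) + 0.2085·1 + 0.6255·(-2) = -1.0426; q_2·c_3 = (-0.0815)·(-3) + 0.6446·2 + 0.5112·(-2) + (-0.1260)·1 + (-0.5483)·(-2) = 1.4818.
u_3 = c_3 + 1.0426·q_1 − 1.4818·q_2 = (-2.4444, 1.6970, -2.7576, 1.4040, -0.5354).
‖u_3‖ = 4.3263, so q_3 = (-0.5650, 0.3922, -0.6374, 0.3245, -0.1237).
q_1·c_4 = 0.4170·2 + 0.6255·0 + 0.0000·3 + 0.2085·2 + 0.6255·(-4) = -1.2511; q_2·c_4 = (-0.0815)·2 + 0.6446·0 + 0.5112·3 + (-0.1260)·2 + (-0.5483)·(-4) = 3.3119; q_3·c_4 = (-0.5650)·2 + 0.3922·0 + (-0.6374)·3 + 0.3245·2 + (-0.1237)·(-4) = -1.8982.
u_4 = c_4 + 1.2511·q_1 − 3.3119·q_2 + 1.8982·q_3 = (1.7192, -0.6077, 0.0969, 3.2941, -1.6364).
r_{44} = ‖u_4‖ = 4.1064.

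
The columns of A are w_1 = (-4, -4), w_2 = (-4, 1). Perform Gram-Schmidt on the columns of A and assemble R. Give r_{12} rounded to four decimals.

r_{12} = 2.1213

q_1 = w_1/‖w_1‖ = (-4, -4)/5.6569 = (-0.7071, -0.7071).
r_{12} = q_1·w_2 = 2.1213.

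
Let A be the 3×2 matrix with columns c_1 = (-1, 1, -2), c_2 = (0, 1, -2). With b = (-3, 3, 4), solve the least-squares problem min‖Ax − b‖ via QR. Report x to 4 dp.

c_1 = (-1, 1, -2); ‖c_1‖ = 2.4495, so q_1 = (-0.4082, 0.4082, -0.8165).
q_1·c_2 = (-0.4082)·0 + 0.4082·1 + (-0.8165)·(-2) = 2.0412.
u_2 = c_2 − 2.0412·q_1 = (0.8333, 0.1667, -0.3333).
‖u_2‖ = 0.9129, so q_2 = (0.9129, 0.1826, -0.3651).
Qᵀb = (-0.8165, -3.6515).
Back-substitute: x_2 = -3.6515/0.9129 = -4.0000.
x_1 = (-0.8165 − 2.0412·(-4.0000))/2.4495 = 3.0000.

x = (3.0000, -4.0000)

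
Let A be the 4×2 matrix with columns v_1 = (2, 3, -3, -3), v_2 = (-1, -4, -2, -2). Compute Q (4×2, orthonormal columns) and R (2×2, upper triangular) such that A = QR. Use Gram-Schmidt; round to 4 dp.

Q = [[0.3592, -0.1746], [0.5388, -0.7633], [-0.5388, -0.4398], [-0.5388, -0.4398]], R = [[5.5678, -0.3592], [0.0000, 4.9871]]

v_1 = (2, 3, -3, -3); ‖v_1‖ = 5.5678, so q_1 = (0.3592, 0.5388, -0.5388, -0.5388).
q_1·v_2 = 0.3592·(-1) + 0.5388·(-4) + (-0.5388)·(-2) + (-0.5388)·(-2) = -0.3592.
u_2 = v_2 + 0.3592·q_1 = (-0.8710, -3.8065, -2.1935, -2.1935).
‖u_2‖ = 4.9871, so q_2 = (-0.1746, -0.7633, -0.4398, -0.4398).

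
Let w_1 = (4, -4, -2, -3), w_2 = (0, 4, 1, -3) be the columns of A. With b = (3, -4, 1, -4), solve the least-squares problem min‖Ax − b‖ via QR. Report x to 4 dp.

w_1 = (4, -4, -2, -3); ‖w_1‖ = 6.7082, so q_1 = (0.5963, -0.5963, -0.2981, -0.4472).
q_1·w_2 = 0.5963·0 + (-0.5963)·4 + (-0.2981)·1 + (-0.4472)·(-3) = -1.3416.
u_2 = w_2 + 1.3416·q_1 = (0.8000, 3.2000, 0.6000, -3.6000).
‖u_2‖ = 4.9193, so q_2 = (0.1626, 0.6505, 0.1220, -0.7318).
Qᵀb = (5.6647, 0.9351).
Back-substitute: x_2 = 0.9351/4.9193 = 0.1901.
x_1 = (5.6647 + 1.3416·0.1901)/6.7082 = 0.8825.

x = (0.8825, 0.1901)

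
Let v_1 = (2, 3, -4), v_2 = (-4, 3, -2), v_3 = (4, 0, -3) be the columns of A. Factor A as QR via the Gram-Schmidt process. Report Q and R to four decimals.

Q = [[0.3714, -0.9026, -0.2176], [0.5571, 0.4042, -0.7255], [-0.7428, -0.1482, -0.6529]], R = [[5.3852, 1.6713, 3.7139], [0.0000, 5.1193, -3.1659], [0.0000, 0.0000, 1.0882]]

v_1 = (2, 3, -4); ‖v_1‖ = 5.3852, so q_1 = (0.3714, 0.5571, -0.7428).
q_1·v_2 = 0.3714·(-4) + 0.5571·3 + (-0.7428)·(-2) = 1.6713.
u_2 = v_2 − 1.6713·q_1 = (-4.6207, 2.0690, -0.7586).
‖u_2‖ = 5.1193, so q_2 = (-0.9026, 0.4042, -0.1482).
q_1·v_3 = 0.3714·4 + 0.5571·0 + (-0.7428)·(-3) = 3.7139; q_2·v_3 = (-0.9026)·4 + 0.4042·0 + (-0.1482)·(-3) = -3.1659.
u_3 = v_3 − 3.7139·q_1 + 3.1659·q_2 = (-0.2368, -0.7895, -0.7105).
‖u_3‖ = 1.0882, so q_3 = (-0.2176, -0.7255, -0.6529).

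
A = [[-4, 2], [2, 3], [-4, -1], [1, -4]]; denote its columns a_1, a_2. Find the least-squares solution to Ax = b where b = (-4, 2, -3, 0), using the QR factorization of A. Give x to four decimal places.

x = (0.8698, 0.0913)

a_1 = (-4, 2, -4, 1); ‖a_1‖ = 6.0828, so q_1 = (-0.6576, 0.3288, -0.6576, 0.1644).
q_1·a_2 = (-0.6576)·2 + 0.3288·3 + (-0.6576)·(-1) + 0.1644·(-4) = -0.3288.
u_2 = a_2 + 0.3288·q_1 = (1.7838, 3.1081, -1.2162, -3.9459).
‖u_2‖ = 5.4673, so q_2 = (0.3263, 0.5685, -0.2225, -0.7217).
Qᵀb = (5.2608, 0.4993).
Back-substitute: x_2 = 0.4993/5.4673 = 0.0913.
x_1 = (5.2608 + 0.3288·0.0913)/6.0828 = 0.8698.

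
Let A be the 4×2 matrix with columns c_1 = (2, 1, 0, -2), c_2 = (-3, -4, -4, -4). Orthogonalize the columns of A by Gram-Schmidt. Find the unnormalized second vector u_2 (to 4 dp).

c_1 = (2, 1, 0, -2); ‖c_1‖ = 3.0000, so q_1 = (0.6667, 0.3333, 0.0000, -0.6667).
q_1·c_2 = 0.6667·(-3) + 0.3333·(-4) + 0.0000·(-4) + (-0.6667)·(-4) = -0.6667.
u_2 = c_2 + 0.6667·q_1 = (-2.5556, -3.7778, -4.0000, -4.4444).

u_2 = (-2.5556, -3.7778, -4.0000, -4.4444)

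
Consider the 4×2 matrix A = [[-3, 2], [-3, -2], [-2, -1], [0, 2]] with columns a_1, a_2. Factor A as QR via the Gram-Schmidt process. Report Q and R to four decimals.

e_1 = a_1/‖a_1‖ = (-3, -3, -2, 0)/4.6904 = (-0.6396, -0.6396, -0.4264, 0.0000).
r_{12} = e_1·a_2 = 0.4264.
u_2 = a_2 − 0.4264·e_1 = (2.2727, -1.7273, -0.8182, 2.0000).
‖u_2‖ = 3.5802, so e_2 = (0.6348, -0.4824, -0.2285, 0.5586).

Q = [[-0.6396, 0.6348], [-0.6396, -0.4824], [-0.4264, -0.2285], [0.0000, 0.5586]], R = [[4.6904, 0.4264], [0.0000, 3.5802]]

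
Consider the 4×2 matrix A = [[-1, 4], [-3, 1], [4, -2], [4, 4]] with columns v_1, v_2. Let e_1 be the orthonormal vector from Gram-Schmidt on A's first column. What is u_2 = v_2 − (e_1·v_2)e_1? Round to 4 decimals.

u_2 = (4.0238, 1.0714, -2.0952, 3.9048)

e_1 = v_1/‖v_1‖ = (-1, -3, 4, 4)/6.4807 = (-0.1543, -0.4629, 0.6172, 0.6172).
r_{12} = e_1·v_2 = 0.1543.
u_2 = v_2 − 0.1543·e_1 = (4.0238, 1.0714, -2.0952, 3.9048).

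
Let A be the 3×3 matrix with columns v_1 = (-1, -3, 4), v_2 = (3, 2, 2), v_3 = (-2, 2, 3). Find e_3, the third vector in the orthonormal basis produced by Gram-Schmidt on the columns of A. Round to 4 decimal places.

e_1 = v_1/‖v_1‖ = (-1, -3, 4)/5.0990 = (-0.1961, -0.5883, 0.7845).
r_{12} = e_1·v_2 = -0.1961.
u_2 = v_2 + 0.1961·e_1 = (2.9615, 1.8846, 2.1538).
‖u_2‖ = 4.1184, so e_2 = (0.7191, 0.4576, 0.5230).
r_{13} = e_1·v_3 = 1.5689; r_{23} = e_2·v_3 = 1.0460.
u_3 = v_3 − 1.5689·e_1 − 1.0460·e_2 = (-2.4444, 2.4444, 1.2222).
‖u_3‖ = 3.6667, so e_3 = (-0.6667, 0.6667, 0.3333).

e_3 = (-0.6667, 0.6667, 0.3333)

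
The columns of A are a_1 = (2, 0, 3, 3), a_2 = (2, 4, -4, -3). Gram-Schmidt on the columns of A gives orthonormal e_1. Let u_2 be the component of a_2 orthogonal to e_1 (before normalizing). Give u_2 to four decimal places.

e_1 = a_1/‖a_1‖ = (2, 0, 3, 3)/4.6904 = (0.4264, 0.0000, 0.6396, 0.6396).
r_{12} = e_1·a_2 = -3.6244.
u_2 = a_2 + 3.6244·e_1 = (3.5455, 4.0000, -1.6818, -0.6818).

u_2 = (3.5455, 4.0000, -1.6818, -0.6818)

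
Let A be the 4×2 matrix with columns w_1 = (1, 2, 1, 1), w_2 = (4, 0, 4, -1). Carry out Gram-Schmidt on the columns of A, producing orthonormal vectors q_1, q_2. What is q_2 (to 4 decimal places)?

q_2 = (0.5883, -0.3922, 0.5883, -0.3922)

w_1 = (1, 2, 1, 1); ‖w_1‖ = 2.6458, so q_1 = (0.3780, 0.7559, 0.3780, 0.3780).
q_1·w_2 = 0.3780·4 + 0.7559·0 + 0.3780·4 + 0.3780·(-1) = 2.6458.
u_2 = w_2 − 2.6458·q_1 = (3.0000, -2.0000, 3.0000, -2.0000).
‖u_2‖ = 5.0990, so q_2 = (0.5883, -0.3922, 0.5883, -0.3922).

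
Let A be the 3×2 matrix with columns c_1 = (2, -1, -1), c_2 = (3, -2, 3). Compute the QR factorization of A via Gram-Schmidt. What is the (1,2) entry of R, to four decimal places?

r_{12} = 2.0412

c_1 = (2, -1, -1); ‖c_1‖ = 2.4495, so q_1 = (0.8165, -0.4082, -0.4082).
r_{12} = q_1·c_2 = 2.0412.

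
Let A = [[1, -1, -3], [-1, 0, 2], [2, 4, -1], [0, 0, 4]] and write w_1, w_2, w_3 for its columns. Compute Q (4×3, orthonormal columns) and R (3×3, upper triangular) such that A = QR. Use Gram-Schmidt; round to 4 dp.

Q = [[0.4082, -0.7290, -0.0189], [-0.4082, 0.3925, -0.0283], [0.8165, 0.5608, -0.0047], [0.0000, 0.0000, 0.9994]], R = [[2.4495, 2.8577, -2.8577], [0.0000, 2.9721, 2.4113], [0.0000, 0.0000, 4.0024]]

w_1 = (1, -1, 2, 0); ‖w_1‖ = 2.4495, so q_1 = (0.4082, -0.4082, 0.8165, 0.0000).
q_1·w_2 = 0.4082·(-1) + (-0.4082)·0 + 0.8165·4 + 0.0000·0 = 2.8577.
u_2 = w_2 − 2.8577·q_1 = (-2.1667, 1.1667, 1.6667, 0.0000).
‖u_2‖ = 2.9721, so q_2 = (-0.7290, 0.3925, 0.5608, 0.0000).
q_1·w_3 = 0.4082·(-3) + (-0.4082)·2 + 0.8165·(-1) + 0.0000·4 = -2.8577; q_2·w_3 = (-0.7290)·(-3) + 0.3925·2 + 0.5608·(-1) + 0.0000·4 = 2.4113.
u_3 = w_3 + 2.8577·q_1 − 2.4113·q_2 = (-0.0755, -0.1132, -0.0189, 4.0000).
‖u_3‖ = 4.0024, so q_3 = (-0.0189, -0.0283, -0.0047, 0.9994).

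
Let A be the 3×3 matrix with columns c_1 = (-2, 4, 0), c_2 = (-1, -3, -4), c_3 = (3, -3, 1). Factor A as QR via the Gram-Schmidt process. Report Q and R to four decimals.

Q = [[-0.4472, -0.4364, 0.7807], [0.8944, -0.2182, 0.3904], [0.0000, -0.8729, -0.4880]], R = [[4.4721, -2.2361, -4.0249], [0.0000, 4.5826, -1.5275], [0.0000, 0.0000, 0.6831]]

c_1 = (-2, 4, 0); ‖c_1‖ = 4.4721, so e_1 = (-0.4472, 0.8944, 0.0000).
e_1·c_2 = (-0.4472)·(-1) + 0.8944·(-3) + 0.0000·(-4) = -2.2361.
u_2 = c_2 + 2.2361·e_1 = (-2.0000, -1.0000, -4.0000).
‖u_2‖ = 4.5826, so e_2 = (-0.4364, -0.2182, -0.8729).
e_1·c_3 = (-0.4472)·3 + 0.8944·(-3) + 0.0000·1 = -4.0249; e_2·c_3 = (-0.4364)·3 + (-0.2182)·(-3) + (-0.8729)·1 = -1.5275.
u_3 = c_3 + 4.0249·e_1 + 1.5275·e_2 = (0.5333, 0.2667, -0.3333).
‖u_3‖ = 0.6831, so e_3 = (0.7807, 0.3904, -0.4880).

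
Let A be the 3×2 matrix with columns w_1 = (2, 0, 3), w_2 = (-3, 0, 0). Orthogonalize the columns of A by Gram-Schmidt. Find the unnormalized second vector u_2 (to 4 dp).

u_2 = (-2.0769, 0.0000, 1.3846)

w_1 = (2, 0, 3); ‖w_1‖ = 3.6056, so e_1 = (0.5547, 0.0000, 0.8321).
e_1·w_2 = 0.5547·(-3) + 0.0000·0 + 0.8321·0 = -1.6641.
u_2 = w_2 + 1.6641·e_1 = (-2.0769, 0.0000, 1.3846).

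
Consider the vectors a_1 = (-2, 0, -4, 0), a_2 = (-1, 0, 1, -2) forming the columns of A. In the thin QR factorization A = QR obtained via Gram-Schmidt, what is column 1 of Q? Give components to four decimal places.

e_1 = a_1/‖a_1‖ = (-2, 0, -4, 0)/4.4721 = (-0.4472, 0.0000, -0.8944, 0.0000).

e_1 = (-0.4472, 0.0000, -0.8944, 0.0000)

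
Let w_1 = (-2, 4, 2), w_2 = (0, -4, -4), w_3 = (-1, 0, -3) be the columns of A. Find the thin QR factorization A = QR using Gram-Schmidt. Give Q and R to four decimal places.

Q = [[-0.4082, -0.7071, 0.5774], [0.8165, 0.0000, 0.5774], [0.4082, -0.7071, -0.5774]], R = [[4.8990, -4.8990, -0.8165], [0.0000, 2.8284, 2.8284], [0.0000, 0.0000, 1.1547]]

w_1 = (-2, 4, 2); ‖w_1‖ = 4.8990, so q_1 = (-0.4082, 0.8165, 0.4082).
q_1·w_2 = (-0.4082)·0 + 0.8165·(-4) + 0.4082·(-4) = -4.8990.
u_2 = w_2 + 4.8990·q_1 = (-2.0000, 0.0000, -2.0000).
‖u_2‖ = 2.8284, so q_2 = (-0.7071, 0.0000, -0.7071).
q_1·w_3 = (-0.4082)·(-1) + 0.8165·0 + 0.4082·(-3) = -0.8165; q_2·w_3 = (-0.7071)·(-1) + 0.0000·0 + (-0.7071)·(-3) = 2.8284.
u_3 = w_3 + 0.8165·q_1 − 2.8284·q_2 = (0.6667, 0.6667, -0.6667).
‖u_3‖ = 1.1547, so q_3 = (0.5774, 0.5774, -0.5774).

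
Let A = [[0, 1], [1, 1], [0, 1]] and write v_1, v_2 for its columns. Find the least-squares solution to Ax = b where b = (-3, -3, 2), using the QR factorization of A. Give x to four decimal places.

x = (-2.5000, -0.5000)

e_1 = v_1/‖v_1‖ = (0, 1, 0)/1.0000 = (0.0000, 1.0000, 0.0000).
r_{12} = e_1·v_2 = 1.0000.
u_2 = v_2 − 1.0000·e_1 = (1.0000, 0.0000, 1.0000).
‖u_2‖ = 1.4142, so e_2 = (0.7071, 0.0000, 0.7071).
Qᵀb = (-3.0000, -0.7071).
Back-substitute: x_2 = -0.7071/1.4142 = -0.5000.
x_1 = (-3.0000 − 1.0000·(-0.5000))/1.0000 = -2.5000.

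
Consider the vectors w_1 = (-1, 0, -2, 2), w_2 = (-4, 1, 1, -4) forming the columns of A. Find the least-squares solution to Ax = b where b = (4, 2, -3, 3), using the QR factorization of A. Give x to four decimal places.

x = (0.3630, -0.7889)

w_1 = (-1, 0, -2, 2); ‖w_1‖ = 3.0000, so q_1 = (-0.3333, 0.0000, -0.6667, 0.6667).
q_1·w_2 = (-0.3333)·(-4) + 0.0000·1 + (-0.6667)·1 + 0.6667·(-4) = -2.0000.
u_2 = w_2 + 2.0000·q_1 = (-4.6667, 1.0000, -0.3333, -2.6667).
‖u_2‖ = 5.4772, so q_2 = (-0.8520, 0.1826, -0.0609, -0.4869).
Qᵀb = (2.6667, -4.3209).
Back-substitute: x_2 = -4.3209/5.4772 = -0.7889.
x_1 = (2.6667 + 2.0000·(-0.7889))/3.0000 = 0.3630.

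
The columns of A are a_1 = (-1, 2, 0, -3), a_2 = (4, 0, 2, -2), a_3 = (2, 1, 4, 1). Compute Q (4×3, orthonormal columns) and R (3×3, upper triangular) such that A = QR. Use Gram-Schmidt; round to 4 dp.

a_1 = (-1, 2, 0, -3); ‖a_1‖ = 3.7417, so q_1 = (-0.2673, 0.5345, 0.0000, -0.8018).
q_1·a_2 = (-0.2673)·4 + 0.5345·0 + 0.0000·2 + (-0.8018)·(-2) = 0.5345.
u_2 = a_2 − 0.5345·q_1 = (4.1429, -0.2857, 2.0000, -1.5714).
‖u_2‖ = 4.8697, so q_2 = (0.8507, -0.0587, 0.4107, -0.3227).
q_1·a_3 = (-0.2673)·2 + 0.5345·1 + 0.0000·4 + (-0.8018)·1 = -0.8018; q_2·a_3 = 0.8507·2 + (-0.0587)·1 + 0.4107·4 + (-0.3227)·1 = 2.9629.
u_3 = a_3 + 0.8018·q_1 − 2.9629·q_2 = (-0.7349, 1.6024, 2.7831, 1.3133).
‖u_3‖ = 3.5466, so q_3 = (-0.2072, 0.4518, 0.7847, 0.3703).

Q = [[-0.2673, 0.8507, -0.2072], [0.5345, -0.0587, 0.4518], [0.0000, 0.4107, 0.7847], [-0.8018, -0.3227, 0.3703]], R = [[3.7417, 0.5345, -0.8018], [0.0000, 4.8697, 2.9629], [0.0000, 0.0000, 3.5466]]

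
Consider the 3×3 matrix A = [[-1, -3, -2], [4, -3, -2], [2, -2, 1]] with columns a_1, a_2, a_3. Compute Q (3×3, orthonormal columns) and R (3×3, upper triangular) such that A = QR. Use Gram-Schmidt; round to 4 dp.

Q = [[-0.2182, -0.9689, -0.1168], [0.8729, -0.1402, -0.4674], [0.4364, -0.2040, 0.8763]], R = [[4.5826, -2.8368, -0.8729], [0.0000, 3.7353, 2.0143], [0.0000, 0.0000, 2.0447]]

q_1 = a_1/‖a_1‖ = (-1, 4, 2)/4.5826 = (-0.2182, 0.8729, 0.4364).
r_{12} = q_1·a_2 = -2.8368.
u_2 = a_2 + 2.8368·q_1 = (-3.6190, -0.5238, -0.7619).
‖u_2‖ = 3.7353, so q_2 = (-0.9689, -0.1402, -0.2040).
r_{13} = q_1·a_3 = -0.8729; r_{23} = q_2·a_3 = 2.0143.
u_3 = a_3 + 0.8729·q_1 − 2.0143·q_2 = (-0.2389, -0.9556, 1.7918).
‖u_3‖ = 2.0447, so q_3 = (-0.1168, -0.4674, 0.8763).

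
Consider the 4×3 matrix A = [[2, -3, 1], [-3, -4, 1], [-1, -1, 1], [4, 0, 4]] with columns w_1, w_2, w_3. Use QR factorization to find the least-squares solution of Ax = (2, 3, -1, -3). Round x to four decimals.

x = (0.1216, -0.9693, -0.9188)

w_1 = (2, -3, -1, 4); ‖w_1‖ = 5.4772, so q_1 = (0.3651, -0.5477, -0.1826, 0.7303).
q_1·w_2 = 0.3651·(-3) + (-0.5477)·(-4) + (-0.1826)·(-1) + 0.7303·0 = 1.2780.
u_2 = w_2 − 1.2780·q_1 = (-3.4667, -3.3000, -0.7667, -0.9333).
‖u_2‖ = 4.9363, so q_2 = (-0.7023, -0.6685, -0.1553, -0.1891).
q_1·w_3 = 0.3651·1 + (-0.5477)·1 + (-0.1826)·1 + 0.7303·4 = 2.5560; q_2·w_3 = (-0.7023)·1 + (-0.6685)·1 + (-0.1553)·1 + (-0.1891)·4 = -2.2824.
u_3 = w_3 − 2.5560·q_1 + 2.2824·q_2 = (-1.5363, 0.8741, 1.1122, 1.7018).
‖u_3‖ = 2.6939, so q_3 = (-0.5703, 0.3245, 0.4128, 0.6317).
Qᵀb = (-2.9212, -2.6876, -2.4751).
Back-substitute: x_3 = -2.4751/2.6939 = -0.9188.
x_2 = (-2.6876 + 2.2824·(-0.9188))/4.9363 = -0.9693.
x_1 = (-2.9212 − 1.2780·(-0.9693) − 2.5560·(-0.9188))/5.4772 = 0.1216.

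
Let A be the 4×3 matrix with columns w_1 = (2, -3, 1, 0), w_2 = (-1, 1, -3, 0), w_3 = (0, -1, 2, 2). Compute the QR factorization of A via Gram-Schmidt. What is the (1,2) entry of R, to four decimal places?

w_1 = (2, -3, 1, 0); ‖w_1‖ = 3.7417, so q_1 = (0.5345, -0.8018, 0.2673, 0.0000).
r_{12} = q_1·w_2 = -2.1381.

r_{12} = -2.1381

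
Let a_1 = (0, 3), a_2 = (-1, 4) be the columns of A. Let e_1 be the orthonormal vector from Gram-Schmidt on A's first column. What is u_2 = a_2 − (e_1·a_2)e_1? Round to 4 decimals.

e_1 = a_1/‖a_1‖ = (0, 3)/3.0000 = (0.0000, 1.0000).
r_{12} = e_1·a_2 = 4.0000.
u_2 = a_2 − 4.0000·e_1 = (-1.0000, 0.0000).

u_2 = (-1.0000, 0.0000)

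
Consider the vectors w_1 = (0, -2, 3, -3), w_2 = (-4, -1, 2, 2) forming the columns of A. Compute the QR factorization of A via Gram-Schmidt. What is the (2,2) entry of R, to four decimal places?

e_1 = w_1/‖w_1‖ = (0, -2, 3, -3)/4.6904 = (0.0000, -0.4264, 0.6396, -0.6396).
r_{12} = e_1·w_2 = 0.4264.
u_2 = w_2 − 0.4264·e_1 = (-4.0000, -0.8182, 1.7273, 2.2727).
r_{22} = ‖u_2‖ = 4.9818.

r_{22} = 4.9818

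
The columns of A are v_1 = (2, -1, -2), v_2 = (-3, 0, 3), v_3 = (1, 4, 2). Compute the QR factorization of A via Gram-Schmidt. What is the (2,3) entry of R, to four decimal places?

r_{23} = -3.5355

v_1 = (2, -1, -2); ‖v_1‖ = 3.0000, so q_1 = (0.6667, -0.3333, -0.6667).
q_1·v_2 = 0.6667·(-3) + (-0.3333)·0 + (-0.6667)·3 = -4.0000.
u_2 = v_2 + 4.0000·q_1 = (-0.3333, -1.3333, 0.3333).
‖u_2‖ = 1.4142, so q_2 = (-0.2357, -0.9428, 0.2357).
r_{23} = q_2·v_3 = -3.5355.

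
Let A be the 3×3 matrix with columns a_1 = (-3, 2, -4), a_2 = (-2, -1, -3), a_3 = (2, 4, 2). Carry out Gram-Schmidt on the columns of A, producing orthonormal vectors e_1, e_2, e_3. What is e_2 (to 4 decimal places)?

e_2 = (-0.1516, -0.9249, -0.3487)

e_1 = a_1/‖a_1‖ = (-3, 2, -4)/5.3852 = (-0.5571, 0.3714, -0.7428).
r_{12} = e_1·a_2 = 2.9711.
u_2 = a_2 − 2.9711·e_1 = (-0.3448, -2.1034, -0.7931).
‖u_2‖ = 2.2743, so e_2 = (-0.1516, -0.9249, -0.3487).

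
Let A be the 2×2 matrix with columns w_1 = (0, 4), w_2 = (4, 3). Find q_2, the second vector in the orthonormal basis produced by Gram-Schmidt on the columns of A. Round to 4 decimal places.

q_2 = (1.0000, 0.0000)

q_1 = w_1/‖w_1‖ = (0, 4)/4.0000 = (0.0000, 1.0000).
r_{12} = q_1·w_2 = 3.0000.
u_2 = w_2 − 3.0000·q_1 = (4.0000, 0.0000).
‖u_2‖ = 4.0000, so q_2 = (1.0000, 0.0000).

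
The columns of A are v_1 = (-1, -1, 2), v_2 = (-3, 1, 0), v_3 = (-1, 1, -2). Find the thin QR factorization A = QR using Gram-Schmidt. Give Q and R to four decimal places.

v_1 = (-1, -1, 2); ‖v_1‖ = 2.4495, so q_1 = (-0.4082, -0.4082, 0.8165).
q_1·v_2 = (-0.4082)·(-3) + (-0.4082)·1 + 0.8165·0 = 0.8165.
u_2 = v_2 − 0.8165·q_1 = (-2.6667, 1.3333, -0.6667).
‖u_2‖ = 3.0551, so q_2 = (-0.8729, 0.4364, -0.2182).
q_1·v_3 = (-0.4082)·(-1) + (-0.4082)·1 + 0.8165·(-2) = -1.6330; q_2·v_3 = (-0.8729)·(-1) + 0.4364·1 + (-0.2182)·(-2) = 1.7457.
u_3 = v_3 + 1.6330·q_1 − 1.7457·q_2 = (-0.1429, -0.4286, -0.2857).
‖u_3‖ = 0.5345, so q_3 = (-0.2673, -0.8018, -0.5345).

Q = [[-0.4082, -0.8729, -0.2673], [-0.4082, 0.4364, -0.8018], [0.8165, -0.2182, -0.5345]], R = [[2.4495, 0.8165, -1.6330], [0.0000, 3.0551, 1.7457], [0.0000, 0.0000, 0.5345]]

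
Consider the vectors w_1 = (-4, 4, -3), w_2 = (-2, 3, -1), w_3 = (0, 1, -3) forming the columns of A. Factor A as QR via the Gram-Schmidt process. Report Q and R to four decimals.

e_1 = w_1/‖w_1‖ = (-4, 4, -3)/6.4031 = (-0.6247, 0.6247, -0.4685).
r_{12} = e_1·w_2 = 3.5920.
u_2 = w_2 − 3.5920·e_1 = (0.2439, 0.7561, 0.6829).
‖u_2‖ = 1.0476, so e_2 = (0.2328, 0.7217, 0.6519).
r_{13} = e_1·w_3 = 2.0303; r_{23} = e_2·w_3 = -1.2339.
u_3 = w_3 − 2.0303·e_1 + 1.2339·e_2 = (1.5556, 0.6222, -1.2444).
‖u_3‖ = 2.0870, so e_3 = (0.7454, 0.2981, -0.5963).

Q = [[-0.6247, 0.2328, 0.7454], [0.6247, 0.7217, 0.2981], [-0.4685, 0.6519, -0.5963]], R = [[6.4031, 3.5920, 2.0303], [0.0000, 1.0476, -1.2339], [0.0000, 0.0000, 2.0870]]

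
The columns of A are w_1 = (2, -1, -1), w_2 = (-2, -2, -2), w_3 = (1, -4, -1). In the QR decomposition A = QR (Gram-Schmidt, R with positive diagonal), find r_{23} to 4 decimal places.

w_1 = (2, -1, -1); ‖w_1‖ = 2.4495, so q_1 = (0.8165, -0.4082, -0.4082).
q_1·w_2 = 0.8165·(-2) + (-0.4082)·(-2) + (-0.4082)·(-2) = 0.0000.
u_2 = w_2 + 0.0000·q_1 = (-2.0000, -2.0000, -2.0000).
‖u_2‖ = 3.4641, so q_2 = (-0.5774, -0.5774, -0.5774).
r_{23} = q_2·w_3 = 2.3094.

r_{23} = 2.3094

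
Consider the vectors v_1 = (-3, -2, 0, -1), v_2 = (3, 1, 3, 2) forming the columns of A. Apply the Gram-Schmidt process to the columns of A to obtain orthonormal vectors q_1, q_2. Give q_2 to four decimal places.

v_1 = (-3, -2, 0, -1); ‖v_1‖ = 3.7417, so q_1 = (-0.8018, -0.5345, 0.0000, -0.2673).
q_1·v_2 = (-0.8018)·3 + (-0.5345)·1 + 0.0000·3 + (-0.2673)·2 = -3.4744.
u_2 = v_2 + 3.4744·q_1 = (0.2143, -0.8571, 3.0000, 1.0714).
‖u_2‖ = 3.3058, so q_2 = (0.0648, -0.2593, 0.9075, 0.3241).

q_2 = (0.0648, -0.2593, 0.9075, 0.3241)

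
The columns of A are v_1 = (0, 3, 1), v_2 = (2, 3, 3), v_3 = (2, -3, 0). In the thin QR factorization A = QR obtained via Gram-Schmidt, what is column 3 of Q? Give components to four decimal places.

v_1 = (0, 3, 1); ‖v_1‖ = 3.1623, so e_1 = (0.0000, 0.9487, 0.3162).
e_1·v_2 = 0.0000·2 + 0.9487·3 + 0.3162·3 = 3.7947.
u_2 = v_2 − 3.7947·e_1 = (2.0000, -0.6000, 1.8000).
‖u_2‖ = 2.7568, so e_2 = (0.7255, -0.2176, 0.6529).
e_1·v_3 = 0.0000·2 + 0.9487·(-3) + 0.3162·0 = -2.8460; e_2·v_3 = 0.7255·2 + (-0.2176)·(-3) + 0.6529·0 = 2.1039.
u_3 = v_3 + 2.8460·e_1 − 2.1039·e_2 = (0.4737, 0.1579, -0.4737).
‖u_3‖ = 0.6882, so e_3 = (0.6882, 0.2294, -0.6882).

e_3 = (0.6882, 0.2294, -0.6882)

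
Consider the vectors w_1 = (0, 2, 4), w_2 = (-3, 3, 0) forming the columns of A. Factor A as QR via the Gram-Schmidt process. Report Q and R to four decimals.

w_1 = (0, 2, 4); ‖w_1‖ = 4.4721, so e_1 = (0.0000, 0.4472, 0.8944).
e_1·w_2 = 0.0000·(-3) + 0.4472·3 + 0.8944·0 = 1.3416.
u_2 = w_2 − 1.3416·e_1 = (-3.0000, 2.4000, -1.2000).
‖u_2‖ = 4.0249, so e_2 = (-0.7454, 0.5963, -0.2981).

Q = [[0.0000, -0.7454], [0.4472, 0.5963], [0.8944, -0.2981]], R = [[4.4721, 1.3416], [0.0000, 4.0249]]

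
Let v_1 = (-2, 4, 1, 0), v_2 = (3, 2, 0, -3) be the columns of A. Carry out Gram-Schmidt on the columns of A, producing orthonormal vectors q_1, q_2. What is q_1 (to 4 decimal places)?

v_1 = (-2, 4, 1, 0); ‖v_1‖ = 4.5826, so q_1 = (-0.4364, 0.8729, 0.2182, 0.0000).

q_1 = (-0.4364, 0.8729, 0.2182, 0.0000)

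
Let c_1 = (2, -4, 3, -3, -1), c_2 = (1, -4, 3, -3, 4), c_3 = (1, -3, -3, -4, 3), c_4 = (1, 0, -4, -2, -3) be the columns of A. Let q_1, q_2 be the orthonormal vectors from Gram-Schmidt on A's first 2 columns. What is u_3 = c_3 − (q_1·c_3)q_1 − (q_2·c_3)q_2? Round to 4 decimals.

u_3 = (0.7098, -1.0850, -4.4363, -2.5637, 0.1420)

q_1 = c_1/‖c_1‖ = (2, -4, 3, -3, -1)/6.2450 = (0.3203, -0.6405, 0.4804, -0.4804, -0.1601).
r_{12} = q_1·c_2 = 5.1241.
u_2 = c_2 − 5.1241·q_1 = (-0.6410, -0.7179, 0.5385, -0.5385, 4.8205).
‖u_2‖ = 4.9743, so q_2 = (-0.1289, -0.1443, 0.1082, -0.1082, 0.9691).
r_{13} = q_1·c_3 = 2.2418; r_{23} = q_2·c_3 = 3.3196.
u_3 = c_3 − 2.2418·q_1 − 3.3196·q_2 = (0.7098, -1.0850, -4.4363, -2.5637, 0.1420).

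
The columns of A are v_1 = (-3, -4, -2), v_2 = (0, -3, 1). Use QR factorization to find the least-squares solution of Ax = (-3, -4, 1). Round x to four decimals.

v_1 = (-3, -4, -2); ‖v_1‖ = 5.3852, so e_1 = (-0.5571, -0.7428, -0.3714).
e_1·v_2 = (-0.5571)·0 + (-0.7428)·(-3) + (-0.3714)·1 = 1.8570.
u_2 = v_2 − 1.8570·e_1 = (1.0345, -1.6207, 1.6897).
‖u_2‖ = 2.5596, so e_2 = (0.4042, -0.6332, 0.6601).
Qᵀb = (4.2710, 1.9803).
Back-substitute: x_2 = 1.9803/2.5596 = 0.7737.
x_1 = (4.2710 − 1.8570·0.7737)/5.3852 = 0.5263.

x = (0.5263, 0.7737)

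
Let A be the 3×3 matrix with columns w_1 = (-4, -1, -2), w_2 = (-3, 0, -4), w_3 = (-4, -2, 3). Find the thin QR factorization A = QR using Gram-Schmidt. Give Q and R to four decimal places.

Q = [[-0.8729, 0.3318, -0.3578], [-0.2182, 0.3904, 0.8944], [-0.4364, -0.8588, 0.2683]], R = [[4.5826, 4.3644, 2.6186], [0.0000, 2.4398, -4.6843], [0.0000, 0.0000, 0.4472]]

w_1 = (-4, -1, -2); ‖w_1‖ = 4.5826, so q_1 = (-0.8729, -0.2182, -0.4364).
q_1·w_2 = (-0.8729)·(-3) + (-0.2182)·0 + (-0.4364)·(-4) = 4.3644.
u_2 = w_2 − 4.3644·q_1 = (0.8095, 0.9524, -2.0952).
‖u_2‖ = 2.4398, so q_2 = (0.3318, 0.3904, -0.8588).
q_1·w_3 = (-0.8729)·(-4) + (-0.2182)·(-2) + (-0.4364)·3 = 2.6186; q_2·w_3 = 0.3318·(-4) + 0.3904·(-2) + (-0.8588)·3 = -4.6843.
u_3 = w_3 − 2.6186·q_1 + 4.6843·q_2 = (-0.1600, 0.4000, 0.1200).
‖u_3‖ = 0.4472, so q_3 = (-0.3578, 0.8944, 0.2683).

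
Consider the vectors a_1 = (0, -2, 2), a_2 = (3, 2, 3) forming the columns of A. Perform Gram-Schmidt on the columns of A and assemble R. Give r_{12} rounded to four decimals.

a_1 = (0, -2, 2); ‖a_1‖ = 2.8284, so e_1 = (0.0000, -0.7071, 0.7071).
r_{12} = e_1·a_2 = 0.7071.

r_{12} = 0.7071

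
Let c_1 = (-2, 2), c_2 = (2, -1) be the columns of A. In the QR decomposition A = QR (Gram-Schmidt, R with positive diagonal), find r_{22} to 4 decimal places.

r_{22} = 0.7071

e_1 = c_1/‖c_1‖ = (-2, 2)/2.8284 = (-0.7071, 0.7071).
r_{12} = e_1·c_2 = -2.1213.
u_2 = c_2 + 2.1213·e_1 = (0.5000, 0.5000).
r_{22} = ‖u_2‖ = 0.7071.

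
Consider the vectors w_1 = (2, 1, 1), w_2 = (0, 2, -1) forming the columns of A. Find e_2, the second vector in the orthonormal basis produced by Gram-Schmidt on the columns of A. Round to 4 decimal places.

e_2 = (-0.1516, 0.8339, -0.5307)

w_1 = (2, 1, 1); ‖w_1‖ = 2.4495, so e_1 = (0.8165, 0.4082, 0.4082).
e_1·w_2 = 0.8165·0 + 0.4082·2 + 0.4082·(-1) = 0.4082.
u_2 = w_2 − 0.4082·e_1 = (-0.3333, 1.8333, -1.1667).
‖u_2‖ = 2.1985, so e_2 = (-0.1516, 0.8339, -0.5307).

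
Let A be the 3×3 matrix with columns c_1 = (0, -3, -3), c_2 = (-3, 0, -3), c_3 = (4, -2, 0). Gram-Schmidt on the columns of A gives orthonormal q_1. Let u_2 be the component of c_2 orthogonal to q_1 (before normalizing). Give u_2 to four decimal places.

c_1 = (0, -3, -3); ‖c_1‖ = 4.2426, so q_1 = (0.0000, -0.7071, -0.7071).
q_1·c_2 = 0.0000·(-3) + (-0.7071)·0 + (-0.7071)·(-3) = 2.1213.
u_2 = c_2 − 2.1213·q_1 = (-3.0000, 1.5000, -1.5000).

u_2 = (-3.0000, 1.5000, -1.5000)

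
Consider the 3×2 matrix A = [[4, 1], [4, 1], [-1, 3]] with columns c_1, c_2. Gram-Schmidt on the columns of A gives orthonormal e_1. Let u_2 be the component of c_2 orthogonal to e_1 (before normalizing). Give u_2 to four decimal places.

u_2 = (0.3939, 0.3939, 3.1515)

c_1 = (4, 4, -1); ‖c_1‖ = 5.7446, so e_1 = (0.6963, 0.6963, -0.1741).
e_1·c_2 = 0.6963·1 + 0.6963·1 + (-0.1741)·3 = 0.8704.
u_2 = c_2 − 0.8704·e_1 = (0.3939, 0.3939, 3.1515).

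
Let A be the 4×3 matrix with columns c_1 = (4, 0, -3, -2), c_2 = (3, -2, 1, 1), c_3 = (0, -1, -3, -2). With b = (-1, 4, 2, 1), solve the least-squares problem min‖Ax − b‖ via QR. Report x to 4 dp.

c_1 = (4, 0, -3, -2); ‖c_1‖ = 5.3852, so q_1 = (0.7428, 0.0000, -0.5571, -0.3714).
q_1·c_2 = 0.7428·3 + 0.0000·(-2) + (-0.5571)·1 + (-0.3714)·1 = 1.2999.
u_2 = c_2 − 1.2999·q_1 = (2.0345, -2.0000, 1.7241, 1.4828).
‖u_2‖ = 3.6483, so q_2 = (0.5576, -0.5482, 0.4726, 0.4064).
q_1·c_3 = 0.7428·0 + 0.0000·(-1) + (-0.5571)·(-3) + (-0.3714)·(-2) = 2.4140; q_2·c_3 = 0.5576·0 + (-0.5482)·(-1) + 0.4726·(-3) + 0.4064·(-2) = -1.6824.
u_3 = c_3 − 2.4140·q_1 + 1.6824·q_2 = (-0.8549, -1.9223, -0.8601, -0.4197).
‖u_3‖ = 2.3113, so q_3 = (-0.3699, -0.8317, -0.3721, -0.1816).
Qᵀb = (-2.2283, -1.3988, -3.8828).
Back-substitute: x_3 = -3.8828/2.3113 = -1.6799.
x_2 = (-1.3988 + 1.6824·(-1.6799))/3.6483 = -1.1581.
x_1 = (-2.2283 − 1.2999·(-1.1581) − 2.4140·(-1.6799))/5.3852 = 0.6188.

x = (0.6188, -1.1581, -1.6799)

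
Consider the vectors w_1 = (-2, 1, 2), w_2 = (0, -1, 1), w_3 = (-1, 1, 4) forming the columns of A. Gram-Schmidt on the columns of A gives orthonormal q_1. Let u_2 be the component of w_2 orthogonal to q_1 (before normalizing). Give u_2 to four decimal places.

q_1 = w_1/‖w_1‖ = (-2, 1, 2)/3.0000 = (-0.6667, 0.3333, 0.6667).
r_{12} = q_1·w_2 = 0.3333.
u_2 = w_2 − 0.3333·q_1 = (0.2222, -1.1111, 0.7778).

u_2 = (0.2222, -1.1111, 0.7778)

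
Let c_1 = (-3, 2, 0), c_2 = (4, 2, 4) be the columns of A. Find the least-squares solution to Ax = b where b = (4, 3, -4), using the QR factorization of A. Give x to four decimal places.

x = (-0.4158, 0.0743)

c_1 = (-3, 2, 0); ‖c_1‖ = 3.6056, so q_1 = (-0.8321, 0.5547, 0.0000).
q_1·c_2 = (-0.8321)·4 + 0.5547·2 + 0.0000·4 = -2.2188.
u_2 = c_2 + 2.2188·q_1 = (2.1538, 3.2308, 4.0000).
‖u_2‖ = 5.5747, so q_2 = (0.3864, 0.5795, 0.7175).
Qᵀb = (-1.6641, 0.4140).
Back-substitute: x_2 = 0.4140/5.5747 = 0.0743.
x_1 = (-1.6641 + 2.2188·0.0743)/3.6056 = -0.4158.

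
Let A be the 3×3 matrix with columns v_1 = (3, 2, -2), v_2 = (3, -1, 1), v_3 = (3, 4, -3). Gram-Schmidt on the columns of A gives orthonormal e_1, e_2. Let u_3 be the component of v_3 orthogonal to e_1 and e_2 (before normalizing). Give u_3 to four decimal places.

u_3 = (0.0000, 0.5000, 0.5000)

v_1 = (3, 2, -2); ‖v_1‖ = 4.1231, so e_1 = (0.7276, 0.4851, -0.4851).
e_1·v_2 = 0.7276·3 + 0.4851·(-1) + (-0.4851)·1 = 1.2127.
u_2 = v_2 − 1.2127·e_1 = (2.1176, -1.5882, 1.5882).
‖u_2‖ = 3.0870, so e_2 = (0.6860, -0.5145, 0.5145).
e_1·v_3 = 0.7276·3 + 0.4851·4 + (-0.4851)·(-3) = 5.5783; e_2·v_3 = 0.6860·3 + (-0.5145)·4 + 0.5145·(-3) = -1.5435.
u_3 = v_3 − 5.5783·e_1 + 1.5435·e_2 = (0.0000, 0.5000, 0.5000).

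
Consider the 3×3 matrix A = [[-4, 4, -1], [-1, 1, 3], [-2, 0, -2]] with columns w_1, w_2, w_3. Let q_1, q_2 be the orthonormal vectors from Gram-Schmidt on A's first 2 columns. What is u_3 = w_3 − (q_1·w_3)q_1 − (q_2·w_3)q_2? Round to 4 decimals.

q_1 = w_1/‖w_1‖ = (-4, -1, -2)/4.5826 = (-0.8729, -0.2182, -0.4364).
r_{12} = q_1·w_2 = -3.7097.
u_2 = w_2 + 3.7097·q_1 = (0.7619, 0.1905, -1.6190).
‖u_2‖ = 1.7995, so q_2 = (0.4234, 0.1059, -0.8997).
r_{13} = q_1·w_3 = 1.0911; r_{23} = q_2·w_3 = 1.6936.
u_3 = w_3 − 1.0911·q_1 − 1.6936·q_2 = (-0.7647, 3.0588, 0.0000).

u_3 = (-0.7647, 3.0588, 0.0000)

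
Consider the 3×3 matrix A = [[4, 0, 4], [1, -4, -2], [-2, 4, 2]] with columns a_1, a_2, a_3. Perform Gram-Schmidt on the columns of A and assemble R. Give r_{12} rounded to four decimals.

a_1 = (4, 1, -2); ‖a_1‖ = 4.5826, so q_1 = (0.8729, 0.2182, -0.4364).
r_{12} = q_1·a_2 = -2.6186.

r_{12} = -2.6186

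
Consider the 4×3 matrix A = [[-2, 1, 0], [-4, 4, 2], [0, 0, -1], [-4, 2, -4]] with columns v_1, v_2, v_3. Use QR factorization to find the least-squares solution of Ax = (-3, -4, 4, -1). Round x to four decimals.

x = (4.0000, 3.9524, -1.9048)

v_1 = (-2, -4, 0, -4); ‖v_1‖ = 6.0000, so q_1 = (-0.3333, -0.6667, 0.0000, -0.6667).
q_1·v_2 = (-0.3333)·1 + (-0.6667)·4 + 0.0000·0 + (-0.6667)·2 = -4.3333.
u_2 = v_2 + 4.3333·q_1 = (-0.4444, 1.1111, 0.0000, -0.8889).
‖u_2‖ = 1.4907, so q_2 = (-0.2981, 0.7454, 0.0000, -0.5963).
q_1·v_3 = (-0.3333)·0 + (-0.6667)·2 + 0.0000·(-1) + (-0.6667)·(-4) = 1.3333; q_2·v_3 = (-0.2981)·0 + 0.7454·2 + 0.0000·(-1) + (-0.5963)·(-4) = 3.8759.
u_3 = v_3 − 1.3333·q_1 − 3.8759·q_2 = (1.6000, 0.0000, -1.0000, -0.8000).
‖u_3‖ = 2.0494, so q_3 = (0.7807, 0.0000, -0.4880, -0.3904).
Qᵀb = (4.3333, -1.4907, -3.9036).
Back-substitute: x_3 = -3.9036/2.0494 = -1.9048.
x_2 = (-1.4907 − 3.8759·(-1.9048))/1.4907 = 3.9524.
x_1 = (4.3333 + 4.3333·3.9524 − 1.3333·(-1.9048))/6.0000 = 4.0000.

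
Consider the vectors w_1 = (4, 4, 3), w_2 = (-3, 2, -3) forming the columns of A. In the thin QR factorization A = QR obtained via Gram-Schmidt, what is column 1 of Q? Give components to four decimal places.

e_1 = (0.6247, 0.6247, 0.4685)

e_1 = w_1/‖w_1‖ = (4, 4, 3)/6.4031 = (0.6247, 0.6247, 0.4685).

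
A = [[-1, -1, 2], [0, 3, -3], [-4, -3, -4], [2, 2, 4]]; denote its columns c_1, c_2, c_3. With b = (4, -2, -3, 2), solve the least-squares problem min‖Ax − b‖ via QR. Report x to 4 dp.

e_1 = c_1/‖c_1‖ = (-1, 0, -4, 2)/4.5826 = (-0.2182, 0.0000, -0.8729, 0.4364).
r_{12} = e_1·c_2 = 3.7097.
u_2 = c_2 − 3.7097·e_1 = (-0.1905, 3.0000, 0.2381, 0.3810).
‖u_2‖ = 3.0394, so e_2 = (-0.0627, 0.9870, 0.0783, 0.1253).
r_{13} = e_1·c_3 = 4.8008; r_{23} = e_2·c_3 = -2.8984.
u_3 = c_3 − 4.8008·e_1 + 2.8984·e_2 = (2.8660, -0.1392, 0.4175, 2.2680).
‖u_3‖ = 3.6812, so e_3 = (0.7785, -0.0378, 0.1134, 0.6161).
Qᵀb = (2.6186, -2.2091, 4.0817).
Back-substitute: x_3 = 4.0817/3.6812 = 1.1088.
x_2 = (-2.2091 + 2.8984·1.1088)/3.0394 = 0.3305.
x_1 = (2.6186 − 3.7097·0.3305 − 4.8008·1.1088)/4.5826 = -0.8577.

x = (-0.8577, 0.3305, 1.1088)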